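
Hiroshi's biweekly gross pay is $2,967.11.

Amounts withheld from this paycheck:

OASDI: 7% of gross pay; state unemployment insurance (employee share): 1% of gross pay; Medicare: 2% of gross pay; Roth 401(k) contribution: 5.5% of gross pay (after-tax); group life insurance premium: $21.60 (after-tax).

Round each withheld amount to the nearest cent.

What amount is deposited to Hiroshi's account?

$2,485.61

Medicare: $2,967.11 × 0.02 = $59.34
State unemployment insurance (employee share): $2,967.11 × 0.01 = $29.67
OASDI: $2,967.11 × 0.07 = $207.70
Roth 401(k) contribution: $2,967.11 × 0.055 = $163.19
Group life insurance premium: $21.60
Total deductions = $59.34 + $29.67 + $207.70 + $163.19 + $21.60 = $481.50
Net pay = $2,967.11 − $481.50 = $2,485.61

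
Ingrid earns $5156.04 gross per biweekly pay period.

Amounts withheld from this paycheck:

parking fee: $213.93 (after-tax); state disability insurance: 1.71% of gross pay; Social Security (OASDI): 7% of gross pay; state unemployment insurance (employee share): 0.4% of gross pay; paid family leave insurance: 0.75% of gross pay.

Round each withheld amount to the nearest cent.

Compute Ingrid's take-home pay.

State unemployment insurance (employee share): $5156.04 × 0.004 = $20.62
Paid family leave insurance: $5156.04 × 0.0075 = $38.67
Social Security (OASDI): $5156.04 × 0.07 = $360.92
State disability insurance: $5156.04 × 0.0171 = $88.17
Parking fee: $213.93
Total deductions = $20.62 + $38.67 + $360.92 + $88.17 + $213.93 = $722.31
Net pay = $5156.04 − $722.31 = $4433.73

$4433.73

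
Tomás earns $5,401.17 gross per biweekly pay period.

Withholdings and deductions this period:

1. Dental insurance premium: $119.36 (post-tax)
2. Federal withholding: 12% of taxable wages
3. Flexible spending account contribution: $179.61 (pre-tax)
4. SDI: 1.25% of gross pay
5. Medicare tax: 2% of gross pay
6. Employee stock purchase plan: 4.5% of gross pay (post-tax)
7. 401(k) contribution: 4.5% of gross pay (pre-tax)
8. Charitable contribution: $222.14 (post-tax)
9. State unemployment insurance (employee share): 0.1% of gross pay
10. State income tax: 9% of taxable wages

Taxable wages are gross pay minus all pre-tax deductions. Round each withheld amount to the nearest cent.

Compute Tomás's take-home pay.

Flexible spending account contribution: $179.61
401(k) contribution: $5,401.17 × 0.045 = $243.05
Pre-tax total = $179.61 + $243.05 = $422.66
Taxable wages = $5,401.17 − $422.66 = $4,978.51
State income tax: $4,978.51 × 0.09 = $448.07
Federal withholding: $4,978.51 × 0.12 = $597.42
State unemployment insurance (employee share): $5,401.17 × 0.001 = $5.40
Medicare tax: $5,401.17 × 0.02 = $108.02
SDI: $5,401.17 × 0.0125 = $67.51
Dental insurance premium: $119.36
Charitable contribution: $222.14
Employee stock purchase plan: $5,401.17 × 0.045 = $243.05
Total deductions = $179.61 + $243.05 + $448.07 + $597.42 + $5.40 + $108.02 + $67.51 + $119.36 + $222.14 + $243.05 = $2,233.63
Net pay = $5,401.17 − $2,233.63 = $3,167.54

$3,167.54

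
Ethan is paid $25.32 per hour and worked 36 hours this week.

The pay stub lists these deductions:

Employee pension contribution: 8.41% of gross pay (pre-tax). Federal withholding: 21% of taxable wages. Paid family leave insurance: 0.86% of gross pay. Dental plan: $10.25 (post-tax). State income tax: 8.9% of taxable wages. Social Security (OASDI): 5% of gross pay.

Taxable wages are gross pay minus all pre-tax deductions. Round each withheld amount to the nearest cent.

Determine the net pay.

Gross pay: 36 × $25.32 = $911.52
Employee pension contribution: $911.52 × 0.0841 = $76.66
Taxable wages = $911.52 − $76.66 = $834.86
Federal withholding: $834.86 × 0.21 = $175.32
State income tax: $834.86 × 0.089 = $74.30
Social Security (OASDI): $911.52 × 0.05 = $45.58
Paid family leave insurance: $911.52 × 0.0086 = $7.84
Dental plan: $10.25
Total deductions = $76.66 + $175.32 + $74.30 + $45.58 + $7.84 + $10.25 = $389.95
Net pay = $911.52 − $389.95 = $521.57

$521.57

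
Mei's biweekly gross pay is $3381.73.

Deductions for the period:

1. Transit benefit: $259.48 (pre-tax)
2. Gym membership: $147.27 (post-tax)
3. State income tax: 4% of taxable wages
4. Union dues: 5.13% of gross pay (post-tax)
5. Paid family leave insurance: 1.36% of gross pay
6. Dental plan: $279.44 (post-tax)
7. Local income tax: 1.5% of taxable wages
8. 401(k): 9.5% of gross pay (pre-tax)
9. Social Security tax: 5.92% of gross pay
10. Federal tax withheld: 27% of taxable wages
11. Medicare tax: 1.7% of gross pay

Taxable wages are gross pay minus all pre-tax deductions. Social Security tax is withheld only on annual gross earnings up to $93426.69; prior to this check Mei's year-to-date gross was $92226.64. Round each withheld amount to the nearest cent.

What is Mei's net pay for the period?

$1115.96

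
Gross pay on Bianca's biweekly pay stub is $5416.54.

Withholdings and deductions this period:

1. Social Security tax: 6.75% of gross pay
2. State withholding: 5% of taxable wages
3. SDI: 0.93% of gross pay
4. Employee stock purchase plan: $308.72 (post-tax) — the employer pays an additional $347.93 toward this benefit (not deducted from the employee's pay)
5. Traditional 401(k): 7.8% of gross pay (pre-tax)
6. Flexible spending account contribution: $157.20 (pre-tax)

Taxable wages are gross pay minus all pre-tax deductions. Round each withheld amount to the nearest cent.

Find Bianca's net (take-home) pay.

$3870.30

Flexible spending account contribution: $157.20
Traditional 401(k): $5416.54 × 0.078 = $422.49
Pre-tax total = $157.20 + $422.49 = $579.69
Taxable wages = $5416.54 − $579.69 = $4836.85
State withholding: $4836.85 × 0.05 = $241.84
Social Security tax: $5416.54 × 0.0675 = $365.62
SDI: $5416.54 × 0.0093 = $50.37
Employee stock purchase plan: $308.72
(Employer's $347.93 toward employee stock purchase plan is not withheld from the employee.)
Total deductions = $157.20 + $422.49 + $241.84 + $365.62 + $50.37 + $308.72 = $1546.24
Net pay = $5416.54 − $1546.24 = $3870.30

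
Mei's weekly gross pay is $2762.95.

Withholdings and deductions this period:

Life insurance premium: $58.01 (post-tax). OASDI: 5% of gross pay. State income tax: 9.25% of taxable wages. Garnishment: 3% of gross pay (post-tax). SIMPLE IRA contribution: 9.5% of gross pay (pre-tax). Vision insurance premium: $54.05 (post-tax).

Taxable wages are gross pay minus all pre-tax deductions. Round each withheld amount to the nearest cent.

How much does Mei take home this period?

SIMPLE IRA contribution: $2762.95 × 0.095 = $262.48
Taxable wages = $2762.95 − $262.48 = $2500.47
State income tax: $2500.47 × 0.0925 = $231.29
OASDI: $2762.95 × 0.05 = $138.15
Garnishment: $2762.95 × 0.03 = $82.89
Life insurance premium: $58.01
Vision insurance premium: $54.05
Total deductions = $262.48 + $231.29 + $138.15 + $82.89 + $58.01 + $54.05 = $826.87
Net pay = $2762.95 − $826.87 = $1936.08

$1936.08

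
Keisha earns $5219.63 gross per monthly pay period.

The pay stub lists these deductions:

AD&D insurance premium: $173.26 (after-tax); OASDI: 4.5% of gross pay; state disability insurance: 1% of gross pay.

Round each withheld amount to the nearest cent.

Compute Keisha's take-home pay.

$4759.29

State disability insurance: $5219.63 × 0.01 = $52.20
OASDI: $5219.63 × 0.045 = $234.88
AD&D insurance premium: $173.26
Total deductions = $52.20 + $234.88 + $173.26 = $460.34
Net pay = $5219.63 − $460.34 = $4759.29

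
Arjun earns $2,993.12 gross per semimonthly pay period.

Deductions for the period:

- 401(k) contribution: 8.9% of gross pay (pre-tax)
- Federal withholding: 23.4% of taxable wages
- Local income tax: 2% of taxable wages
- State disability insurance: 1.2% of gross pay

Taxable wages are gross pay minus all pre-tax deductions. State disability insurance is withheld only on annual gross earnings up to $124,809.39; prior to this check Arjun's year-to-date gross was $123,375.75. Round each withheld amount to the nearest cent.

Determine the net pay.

$2,016.95

401(k) contribution: $2,993.12 × 0.089 = $266.39
Taxable wages = $2,993.12 − $266.39 = $2,726.73
Local income tax: $2,726.73 × 0.02 = $54.53
Federal withholding: $2,726.73 × 0.234 = $638.05
State disability insurance: only $124,809.39 − $123,375.75 = $1,433.64 of this check is subject → $1,433.64 × 0.012 = $17.20
Total deductions = $266.39 + $54.53 + $638.05 + $17.20 = $976.17
Net pay = $2,993.12 − $976.17 = $2,016.95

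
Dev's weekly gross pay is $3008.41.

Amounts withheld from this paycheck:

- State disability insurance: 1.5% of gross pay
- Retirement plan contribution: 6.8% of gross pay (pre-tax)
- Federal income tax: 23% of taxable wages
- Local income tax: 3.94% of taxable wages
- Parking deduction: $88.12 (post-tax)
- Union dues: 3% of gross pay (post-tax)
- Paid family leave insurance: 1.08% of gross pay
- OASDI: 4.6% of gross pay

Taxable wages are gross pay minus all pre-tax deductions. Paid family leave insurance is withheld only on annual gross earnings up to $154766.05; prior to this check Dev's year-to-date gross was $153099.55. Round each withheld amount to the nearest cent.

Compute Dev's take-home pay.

$1668.60

Retirement plan contribution: $3008.41 × 0.068 = $204.57
Taxable wages = $3008.41 − $204.57 = $2803.84
Local income tax: $2803.84 × 0.0394 = $110.47
Federal income tax: $2803.84 × 0.23 = $644.88
OASDI: $3008.41 × 0.046 = $138.39
Paid family leave insurance: only $154766.05 − $153099.55 = $1666.50 of this check is subject → $1666.50 × 0.0108 = $18.00
State disability insurance: $3008.41 × 0.015 = $45.13
Union dues: $3008.41 × 0.03 = $90.25
Parking deduction: $88.12
Total deductions = $204.57 + $110.47 + $644.88 + $138.39 + $18.00 + $45.13 + $90.25 + $88.12 = $1339.81
Net pay = $3008.41 − $1339.81 = $1668.60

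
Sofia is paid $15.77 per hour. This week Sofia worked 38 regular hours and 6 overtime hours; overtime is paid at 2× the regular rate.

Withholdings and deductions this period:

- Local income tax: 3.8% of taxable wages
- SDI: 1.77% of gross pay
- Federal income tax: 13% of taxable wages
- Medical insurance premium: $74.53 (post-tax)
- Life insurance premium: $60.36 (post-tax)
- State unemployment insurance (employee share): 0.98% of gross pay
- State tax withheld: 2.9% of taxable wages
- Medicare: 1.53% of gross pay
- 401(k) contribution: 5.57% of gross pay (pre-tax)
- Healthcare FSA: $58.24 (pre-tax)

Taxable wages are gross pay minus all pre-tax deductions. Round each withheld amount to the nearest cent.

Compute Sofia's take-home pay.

$382.50

Regular pay: 38 × $15.77 = $599.26
Overtime pay: 6 × $15.77 × 2 = $189.24
Gross pay = $599.26 + $189.24 = $788.50
Healthcare FSA: $58.24
401(k) contribution: $788.50 × 0.0557 = $43.92
Pre-tax total = $58.24 + $43.92 = $102.16
Taxable wages = $788.50 − $102.16 = $686.34
State tax withheld: $686.34 × 0.029 = $19.90
Federal income tax: $686.34 × 0.13 = $89.22
Local income tax: $686.34 × 0.038 = $26.08
State unemployment insurance (employee share): $788.50 × 0.0098 = $7.73
SDI: $788.50 × 0.0177 = $13.96
Medicare: $788.50 × 0.0153 = $12.06
Medical insurance premium: $74.53
Life insurance premium: $60.36
Total deductions = $58.24 + $43.92 + $19.90 + $89.22 + $26.08 + $7.73 + $13.96 + $12.06 + $74.53 + $60.36 = $406.00
Net pay = $788.50 − $406.00 = $382.50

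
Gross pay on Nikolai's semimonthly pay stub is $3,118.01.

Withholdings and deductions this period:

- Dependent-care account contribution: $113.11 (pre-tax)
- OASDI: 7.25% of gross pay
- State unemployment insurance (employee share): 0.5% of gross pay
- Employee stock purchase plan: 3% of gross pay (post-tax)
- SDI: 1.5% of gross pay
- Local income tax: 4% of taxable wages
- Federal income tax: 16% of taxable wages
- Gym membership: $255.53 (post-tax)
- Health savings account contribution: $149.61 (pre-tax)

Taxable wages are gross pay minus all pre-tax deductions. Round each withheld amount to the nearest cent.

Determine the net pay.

Dependent-care account contribution: $113.11
Health savings account contribution: $149.61
Pre-tax total = $113.11 + $149.61 = $262.72
Taxable wages = $3,118.01 − $262.72 = $2,855.29
Local income tax: $2,855.29 × 0.04 = $114.21
Federal income tax: $2,855.29 × 0.16 = $456.85
OASDI: $3,118.01 × 0.0725 = $226.06
SDI: $3,118.01 × 0.015 = $46.77
State unemployment insurance (employee share): $3,118.01 × 0.005 = $15.59
Employee stock purchase plan: $3,118.01 × 0.03 = $93.54
Gym membership: $255.53
Total deductions = $113.11 + $149.61 + $114.21 + $456.85 + $226.06 + $46.77 + $15.59 + $93.54 + $255.53 = $1,471.27
Net pay = $3,118.01 − $1,471.27 = $1,646.74

$1,646.74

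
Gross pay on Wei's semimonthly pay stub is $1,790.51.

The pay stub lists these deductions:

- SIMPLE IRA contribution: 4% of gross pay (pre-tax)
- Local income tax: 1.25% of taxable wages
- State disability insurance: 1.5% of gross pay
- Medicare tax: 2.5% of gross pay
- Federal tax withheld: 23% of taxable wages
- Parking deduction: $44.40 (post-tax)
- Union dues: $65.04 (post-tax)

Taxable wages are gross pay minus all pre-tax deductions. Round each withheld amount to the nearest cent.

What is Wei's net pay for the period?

$1,121.00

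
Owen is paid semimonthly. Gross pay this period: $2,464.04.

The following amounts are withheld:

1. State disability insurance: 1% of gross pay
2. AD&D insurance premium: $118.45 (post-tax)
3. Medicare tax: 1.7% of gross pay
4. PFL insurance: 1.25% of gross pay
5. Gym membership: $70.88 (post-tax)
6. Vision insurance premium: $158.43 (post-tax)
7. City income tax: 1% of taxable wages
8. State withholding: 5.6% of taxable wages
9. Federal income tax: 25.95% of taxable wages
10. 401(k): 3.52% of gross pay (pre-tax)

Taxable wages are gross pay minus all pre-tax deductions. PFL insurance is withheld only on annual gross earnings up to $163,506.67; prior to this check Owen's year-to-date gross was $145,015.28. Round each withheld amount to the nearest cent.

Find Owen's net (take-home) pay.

$1,158.41

401(k): $2,464.04 × 0.0352 = $86.73
Taxable wages = $2,464.04 − $86.73 = $2,377.31
Federal income tax: $2,377.31 × 0.2595 = $616.91
State withholding: $2,377.31 × 0.056 = $133.13
City income tax: $2,377.31 × 0.01 = $23.77
Medicare tax: $2,464.04 × 0.017 = $41.89
PFL insurance: cap not yet reached, full $2,464.04 is subject → $2,464.04 × 0.0125 = $30.80
State disability insurance: $2,464.04 × 0.01 = $24.64
Vision insurance premium: $158.43
Gym membership: $70.88
AD&D insurance premium: $118.45
Total deductions = $86.73 + $616.91 + $133.13 + $23.77 + $41.89 + $30.80 + $24.64 + $158.43 + $70.88 + $118.45 = $1,305.63
Net pay = $2,464.04 − $1,305.63 = $1,158.41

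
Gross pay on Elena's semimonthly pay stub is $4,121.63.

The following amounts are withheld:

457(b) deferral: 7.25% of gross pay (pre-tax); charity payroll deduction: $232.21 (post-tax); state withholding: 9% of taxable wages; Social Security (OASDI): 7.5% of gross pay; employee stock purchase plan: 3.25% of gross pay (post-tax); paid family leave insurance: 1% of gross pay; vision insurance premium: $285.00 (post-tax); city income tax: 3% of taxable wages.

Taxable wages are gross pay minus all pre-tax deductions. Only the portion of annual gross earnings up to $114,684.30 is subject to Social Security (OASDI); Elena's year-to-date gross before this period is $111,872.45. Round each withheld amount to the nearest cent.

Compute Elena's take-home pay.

457(b) deferral: $4,121.63 × 0.0725 = $298.82
Taxable wages = $4,121.63 − $298.82 = $3,822.81
City income tax: $3,822.81 × 0.03 = $114.68
State withholding: $3,822.81 × 0.09 = $344.05
Paid family leave insurance: $4,121.63 × 0.01 = $41.22
Social Security (OASDI): only $114,684.30 − $111,872.45 = $2,811.85 of this check is subject → $2,811.85 × 0.075 = $210.89
Vision insurance premium: $285.00
Charity payroll deduction: $232.21
Employee stock purchase plan: $4,121.63 × 0.0325 = $133.95
Total deductions = $298.82 + $114.68 + $344.05 + $41.22 + $210.89 + $285.00 + $232.21 + $133.95 = $1,660.82
Net pay = $4,121.63 − $1,660.82 = $2,460.81

$2,460.81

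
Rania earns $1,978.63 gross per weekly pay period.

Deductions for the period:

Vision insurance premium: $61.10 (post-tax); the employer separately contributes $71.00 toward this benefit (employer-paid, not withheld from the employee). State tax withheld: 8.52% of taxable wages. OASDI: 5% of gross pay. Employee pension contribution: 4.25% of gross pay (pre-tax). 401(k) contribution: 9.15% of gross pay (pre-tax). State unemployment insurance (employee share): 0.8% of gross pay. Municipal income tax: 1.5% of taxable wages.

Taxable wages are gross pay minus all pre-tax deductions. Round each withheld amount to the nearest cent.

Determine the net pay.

$1,365.95

401(k) contribution: $1,978.63 × 0.0915 = $181.04
Employee pension contribution: $1,978.63 × 0.0425 = $84.09
Pre-tax total = $181.04 + $84.09 = $265.13
Taxable wages = $1,978.63 − $265.13 = $1,713.50
Municipal income tax: $1,713.50 × 0.015 = $25.70
State tax withheld: $1,713.50 × 0.0852 = $145.99
State unemployment insurance (employee share): $1,978.63 × 0.008 = $15.83
OASDI: $1,978.63 × 0.05 = $98.93
Vision insurance premium: $61.10
(Employer's $71.00 toward vision insurance premium is not withheld from the employee.)
Total deductions = $181.04 + $84.09 + $25.70 + $145.99 + $15.83 + $98.93 + $61.10 = $612.68
Net pay = $1,978.63 − $612.68 = $1,365.95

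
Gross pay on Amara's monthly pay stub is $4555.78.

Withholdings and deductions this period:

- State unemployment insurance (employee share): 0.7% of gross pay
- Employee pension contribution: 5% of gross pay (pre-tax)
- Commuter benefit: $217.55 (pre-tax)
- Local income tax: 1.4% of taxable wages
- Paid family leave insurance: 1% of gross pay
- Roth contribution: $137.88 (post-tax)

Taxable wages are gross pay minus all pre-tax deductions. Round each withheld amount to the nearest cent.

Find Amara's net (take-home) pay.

Commuter benefit: $217.55
Employee pension contribution: $4555.78 × 0.05 = $227.79
Pre-tax total = $217.55 + $227.79 = $445.34
Taxable wages = $4555.78 − $445.34 = $4110.44
Local income tax: $4110.44 × 0.014 = $57.55
Paid family leave insurance: $4555.78 × 0.01 = $45.56
State unemployment insurance (employee share): $4555.78 × 0.007 = $31.89
Roth contribution: $137.88
Total deductions = $217.55 + $227.79 + $57.55 + $45.56 + $31.89 + $137.88 = $718.22
Net pay = $4555.78 − $718.22 = $3837.56

$3837.56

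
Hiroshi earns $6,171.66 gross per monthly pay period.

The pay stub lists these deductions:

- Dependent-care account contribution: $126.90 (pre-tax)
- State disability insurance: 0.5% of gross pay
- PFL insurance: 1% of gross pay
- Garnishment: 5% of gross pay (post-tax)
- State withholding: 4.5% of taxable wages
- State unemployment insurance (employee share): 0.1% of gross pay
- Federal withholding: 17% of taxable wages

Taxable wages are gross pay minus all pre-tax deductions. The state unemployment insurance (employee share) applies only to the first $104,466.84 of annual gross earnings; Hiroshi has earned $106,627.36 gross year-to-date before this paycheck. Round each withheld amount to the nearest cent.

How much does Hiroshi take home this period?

Dependent-care account contribution: $126.90
Taxable wages = $6,171.66 − $126.90 = $6,044.76
Federal withholding: $6,044.76 × 0.17 = $1,027.61
State withholding: $6,044.76 × 0.045 = $272.01
State disability insurance: $6,171.66 × 0.005 = $30.86
State unemployment insurance (employee share): annual cap $104,466.84 already reached (YTD $106,627.36), so $0.00
PFL insurance: $6,171.66 × 0.01 = $61.72
Garnishment: $6,171.66 × 0.05 = $308.58
Total deductions = $126.90 + $1,027.61 + $272.01 + $30.86 + $0.00 + $61.72 + $308.58 = $1,827.68
Net pay = $6,171.66 − $1,827.68 = $4,343.98

$4,343.98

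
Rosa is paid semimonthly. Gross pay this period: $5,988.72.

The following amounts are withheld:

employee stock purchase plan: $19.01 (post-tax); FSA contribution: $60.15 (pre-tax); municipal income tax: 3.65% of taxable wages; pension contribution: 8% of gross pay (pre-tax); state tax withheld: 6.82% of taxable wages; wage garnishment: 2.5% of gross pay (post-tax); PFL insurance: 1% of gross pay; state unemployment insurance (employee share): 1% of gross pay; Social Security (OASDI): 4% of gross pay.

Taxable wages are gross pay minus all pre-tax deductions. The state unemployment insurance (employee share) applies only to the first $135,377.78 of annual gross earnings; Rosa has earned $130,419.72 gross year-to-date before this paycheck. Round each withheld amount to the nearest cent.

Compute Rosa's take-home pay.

Pension contribution: $5,988.72 × 0.08 = $479.10
FSA contribution: $60.15
Pre-tax total = $479.10 + $60.15 = $539.25
Taxable wages = $5,988.72 − $539.25 = $5,449.47
State tax withheld: $5,449.47 × 0.0682 = $371.65
Municipal income tax: $5,449.47 × 0.0365 = $198.91
PFL insurance: $5,988.72 × 0.01 = $59.89
Social Security (OASDI): $5,988.72 × 0.04 = $239.55
State unemployment insurance (employee share): only $135,377.78 − $130,419.72 = $4,958.06 of this check is subject → $4,958.06 × 0.01 = $49.58
Employee stock purchase plan: $19.01
Wage garnishment: $5,988.72 × 0.025 = $149.72
Total deductions = $479.10 + $60.15 + $371.65 + $198.91 + $59.89 + $239.55 + $49.58 + $19.01 + $149.72 = $1,627.56
Net pay = $5,988.72 − $1,627.56 = $4,361.16

$4,361.16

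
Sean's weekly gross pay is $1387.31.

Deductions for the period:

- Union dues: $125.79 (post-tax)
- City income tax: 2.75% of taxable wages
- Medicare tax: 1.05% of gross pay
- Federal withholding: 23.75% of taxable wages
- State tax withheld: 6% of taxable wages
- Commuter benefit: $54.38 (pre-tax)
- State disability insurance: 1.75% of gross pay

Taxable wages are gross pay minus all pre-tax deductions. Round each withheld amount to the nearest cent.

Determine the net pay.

Commuter benefit: $54.38
Taxable wages = $1387.31 − $54.38 = $1332.93
Federal withholding: $1332.93 × 0.2375 = $316.57
State tax withheld: $1332.93 × 0.06 = $79.98
City income tax: $1332.93 × 0.0275 = $36.66
Medicare tax: $1387.31 × 0.0105 = $14.57
State disability insurance: $1387.31 × 0.0175 = $24.28
Union dues: $125.79
Total deductions = $54.38 + $316.57 + $79.98 + $36.66 + $14.57 + $24.28 + $125.79 = $652.23
Net pay = $1387.31 − $652.23 = $735.08

$735.08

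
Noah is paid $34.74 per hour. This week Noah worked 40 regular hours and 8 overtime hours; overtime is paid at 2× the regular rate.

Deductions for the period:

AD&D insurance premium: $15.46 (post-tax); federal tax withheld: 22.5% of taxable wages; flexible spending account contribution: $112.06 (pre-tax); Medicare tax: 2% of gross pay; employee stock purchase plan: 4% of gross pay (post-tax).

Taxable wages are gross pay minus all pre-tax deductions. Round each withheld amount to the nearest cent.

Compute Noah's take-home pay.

$1,288.68

Regular pay: 40 × $34.74 = $1,389.60
Overtime pay: 8 × $34.74 × 2 = $555.84
Gross pay = $1,389.60 + $555.84 = $1,945.44
Flexible spending account contribution: $112.06
Taxable wages = $1,945.44 − $112.06 = $1,833.38
Federal tax withheld: $1,833.38 × 0.225 = $412.51
Medicare tax: $1,945.44 × 0.02 = $38.91
AD&D insurance premium: $15.46
Employee stock purchase plan: $1,945.44 × 0.04 = $77.82
Total deductions = $112.06 + $412.51 + $38.91 + $15.46 + $77.82 = $656.76
Net pay = $1,945.44 − $656.76 = $1,288.68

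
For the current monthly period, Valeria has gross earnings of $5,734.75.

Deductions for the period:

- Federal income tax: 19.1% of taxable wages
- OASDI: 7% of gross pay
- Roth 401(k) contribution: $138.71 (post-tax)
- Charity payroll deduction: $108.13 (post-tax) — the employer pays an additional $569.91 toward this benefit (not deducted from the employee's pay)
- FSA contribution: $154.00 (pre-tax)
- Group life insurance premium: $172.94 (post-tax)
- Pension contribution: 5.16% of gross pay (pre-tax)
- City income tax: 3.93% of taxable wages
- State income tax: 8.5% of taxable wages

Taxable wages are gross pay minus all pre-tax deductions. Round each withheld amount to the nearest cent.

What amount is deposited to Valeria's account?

Pension contribution: $5,734.75 × 0.0516 = $295.91
FSA contribution: $154.00
Pre-tax total = $295.91 + $154.00 = $449.91
Taxable wages = $5,734.75 − $449.91 = $5,284.84
City income tax: $5,284.84 × 0.0393 = $207.69
State income tax: $5,284.84 × 0.085 = $449.21
Federal income tax: $5,284.84 × 0.191 = $1,009.40
OASDI: $5,734.75 × 0.07 = $401.43
Charity payroll deduction: $108.13
Group life insurance premium: $172.94
Roth 401(k) contribution: $138.71
(Employer's $569.91 toward charity payroll deduction is not withheld from the employee.)
Total deductions = $295.91 + $154.00 + $207.69 + $449.21 + $1,009.40 + $401.43 + $108.13 + $172.94 + $138.71 = $2,937.42
Net pay = $5,734.75 − $2,937.42 = $2,797.33

$2,797.33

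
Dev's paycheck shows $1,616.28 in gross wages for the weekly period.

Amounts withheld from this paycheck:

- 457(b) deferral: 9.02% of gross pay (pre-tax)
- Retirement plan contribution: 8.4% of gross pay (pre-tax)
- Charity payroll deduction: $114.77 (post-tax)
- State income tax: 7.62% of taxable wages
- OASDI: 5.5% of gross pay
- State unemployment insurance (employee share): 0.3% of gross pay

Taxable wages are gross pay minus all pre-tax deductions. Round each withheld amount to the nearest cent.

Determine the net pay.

Retirement plan contribution: $1,616.28 × 0.084 = $135.77
457(b) deferral: $1,616.28 × 0.0902 = $145.79
Pre-tax total = $135.77 + $145.79 = $281.56
Taxable wages = $1,616.28 − $281.56 = $1,334.72
State income tax: $1,334.72 × 0.0762 = $101.71
State unemployment insurance (employee share): $1,616.28 × 0.003 = $4.85
OASDI: $1,616.28 × 0.055 = $88.90
Charity payroll deduction: $114.77
Total deductions = $135.77 + $145.79 + $101.71 + $4.85 + $88.90 + $114.77 = $591.79
Net pay = $1,616.28 − $591.79 = $1,024.49

$1,024.49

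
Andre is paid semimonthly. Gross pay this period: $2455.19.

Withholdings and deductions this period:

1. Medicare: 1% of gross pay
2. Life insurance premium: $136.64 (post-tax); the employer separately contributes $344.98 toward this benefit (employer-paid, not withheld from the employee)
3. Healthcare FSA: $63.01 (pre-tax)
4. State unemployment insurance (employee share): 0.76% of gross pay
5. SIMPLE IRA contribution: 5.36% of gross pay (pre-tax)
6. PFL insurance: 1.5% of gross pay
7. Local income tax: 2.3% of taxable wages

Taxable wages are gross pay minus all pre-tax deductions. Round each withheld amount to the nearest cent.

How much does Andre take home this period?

Healthcare FSA: $63.01
SIMPLE IRA contribution: $2455.19 × 0.0536 = $131.60
Pre-tax total = $63.01 + $131.60 = $194.61
Taxable wages = $2455.19 − $194.61 = $2260.58
Local income tax: $2260.58 × 0.023 = $51.99
PFL insurance: $2455.19 × 0.015 = $36.83
Medicare: $2455.19 × 0.01 = $24.55
State unemployment insurance (employee share): $2455.19 × 0.0076 = $18.66
Life insurance premium: $136.64
(Employer's $344.98 toward life insurance premium is not withheld from the employee.)
Total deductions = $63.01 + $131.60 + $51.99 + $36.83 + $24.55 + $18.66 + $136.64 = $463.28
Net pay = $2455.19 − $463.28 = $1991.91

$1991.91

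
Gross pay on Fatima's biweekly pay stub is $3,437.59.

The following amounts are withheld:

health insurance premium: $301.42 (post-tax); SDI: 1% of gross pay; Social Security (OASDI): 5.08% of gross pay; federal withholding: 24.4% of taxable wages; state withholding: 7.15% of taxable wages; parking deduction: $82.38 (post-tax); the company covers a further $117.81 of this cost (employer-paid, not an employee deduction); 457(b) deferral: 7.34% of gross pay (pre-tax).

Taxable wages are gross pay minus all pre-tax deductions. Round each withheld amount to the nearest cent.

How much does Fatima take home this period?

$1,587.50

457(b) deferral: $3,437.59 × 0.0734 = $252.32
Taxable wages = $3,437.59 − $252.32 = $3,185.27
Federal withholding: $3,185.27 × 0.244 = $777.21
State withholding: $3,185.27 × 0.0715 = $227.75
Social Security (OASDI): $3,437.59 × 0.0508 = $174.63
SDI: $3,437.59 × 0.01 = $34.38
Parking deduction: $82.38
Health insurance premium: $301.42
(Employer's $117.81 toward parking deduction is not withheld from the employee.)
Total deductions = $252.32 + $777.21 + $227.75 + $174.63 + $34.38 + $82.38 + $301.42 = $1,850.09
Net pay = $3,437.59 − $1,850.09 = $1,587.50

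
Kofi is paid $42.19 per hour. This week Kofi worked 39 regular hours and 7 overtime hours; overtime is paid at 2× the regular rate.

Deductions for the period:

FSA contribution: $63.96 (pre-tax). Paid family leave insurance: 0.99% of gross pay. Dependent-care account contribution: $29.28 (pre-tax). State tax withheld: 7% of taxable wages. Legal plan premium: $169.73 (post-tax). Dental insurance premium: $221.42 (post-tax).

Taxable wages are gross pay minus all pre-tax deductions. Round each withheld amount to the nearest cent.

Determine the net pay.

$1,579.54

Regular pay: 39 × $42.19 = $1,645.41
Overtime pay: 7 × $42.19 × 2 = $590.66
Gross pay = $1,645.41 + $590.66 = $2,236.07
Dependent-care account contribution: $29.28
FSA contribution: $63.96
Pre-tax total = $29.28 + $63.96 = $93.24
Taxable wages = $2,236.07 − $93.24 = $2,142.83
State tax withheld: $2,142.83 × 0.07 = $150.00
Paid family leave insurance: $2,236.07 × 0.0099 = $22.14
Legal plan premium: $169.73
Dental insurance premium: $221.42
Total deductions = $29.28 + $63.96 + $150.00 + $22.14 + $169.73 + $221.42 = $656.53
Net pay = $2,236.07 − $656.53 = $1,579.54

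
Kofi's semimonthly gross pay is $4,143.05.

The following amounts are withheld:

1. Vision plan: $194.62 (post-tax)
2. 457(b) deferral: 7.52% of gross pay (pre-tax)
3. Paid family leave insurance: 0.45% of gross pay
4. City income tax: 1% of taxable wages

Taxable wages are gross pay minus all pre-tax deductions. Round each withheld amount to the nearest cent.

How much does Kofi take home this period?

$3,579.92

457(b) deferral: $4,143.05 × 0.0752 = $311.56
Taxable wages = $4,143.05 − $311.56 = $3,831.49
City income tax: $3,831.49 × 0.01 = $38.31
Paid family leave insurance: $4,143.05 × 0.0045 = $18.64
Vision plan: $194.62
Total deductions = $311.56 + $38.31 + $18.64 + $194.62 = $563.13
Net pay = $4,143.05 − $563.13 = $3,579.92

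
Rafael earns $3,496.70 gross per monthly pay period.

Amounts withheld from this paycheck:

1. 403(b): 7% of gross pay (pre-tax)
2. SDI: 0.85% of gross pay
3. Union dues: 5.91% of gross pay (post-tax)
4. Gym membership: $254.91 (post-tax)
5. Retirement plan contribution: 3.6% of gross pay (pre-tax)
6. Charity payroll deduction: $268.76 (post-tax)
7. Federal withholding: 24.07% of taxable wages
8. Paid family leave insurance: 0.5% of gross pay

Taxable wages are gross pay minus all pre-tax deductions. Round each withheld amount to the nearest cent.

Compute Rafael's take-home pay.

$1,596.09

Retirement plan contribution: $3,496.70 × 0.036 = $125.88
403(b): $3,496.70 × 0.07 = $244.77
Pre-tax total = $125.88 + $244.77 = $370.65
Taxable wages = $3,496.70 − $370.65 = $3,126.05
Federal withholding: $3,126.05 × 0.2407 = $752.44
SDI: $3,496.70 × 0.0085 = $29.72
Paid family leave insurance: $3,496.70 × 0.005 = $17.48
Gym membership: $254.91
Union dues: $3,496.70 × 0.0591 = $206.65
Charity payroll deduction: $268.76
Total deductions = $125.88 + $244.77 + $752.44 + $29.72 + $17.48 + $254.91 + $206.65 + $268.76 = $1,900.61
Net pay = $3,496.70 − $1,900.61 = $1,596.09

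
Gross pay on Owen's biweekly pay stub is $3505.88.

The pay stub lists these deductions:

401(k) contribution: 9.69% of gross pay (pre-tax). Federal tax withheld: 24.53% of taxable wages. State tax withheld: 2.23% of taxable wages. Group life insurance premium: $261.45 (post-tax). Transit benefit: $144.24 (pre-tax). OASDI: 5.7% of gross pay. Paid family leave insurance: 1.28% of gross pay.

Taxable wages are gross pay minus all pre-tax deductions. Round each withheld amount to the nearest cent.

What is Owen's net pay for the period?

$1707.08

401(k) contribution: $3505.88 × 0.0969 = $339.72
Transit benefit: $144.24
Pre-tax total = $339.72 + $144.24 = $483.96
Taxable wages = $3505.88 − $483.96 = $3021.92
State tax withheld: $3021.92 × 0.0223 = $67.39
Federal tax withheld: $3021.92 × 0.2453 = $741.28
OASDI: $3505.88 × 0.057 = $199.84
Paid family leave insurance: $3505.88 × 0.0128 = $44.88
Group life insurance premium: $261.45
Total deductions = $339.72 + $144.24 + $67.39 + $741.28 + $199.84 + $44.88 + $261.45 = $1798.80
Net pay = $3505.88 − $1798.80 = $1707.08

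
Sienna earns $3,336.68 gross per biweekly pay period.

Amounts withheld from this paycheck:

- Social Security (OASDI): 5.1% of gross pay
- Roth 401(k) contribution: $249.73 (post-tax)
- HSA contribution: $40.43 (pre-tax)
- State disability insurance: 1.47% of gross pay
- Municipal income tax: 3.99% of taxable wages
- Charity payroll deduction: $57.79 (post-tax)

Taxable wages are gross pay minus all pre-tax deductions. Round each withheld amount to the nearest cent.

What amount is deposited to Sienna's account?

HSA contribution: $40.43
Taxable wages = $3,336.68 − $40.43 = $3,296.25
Municipal income tax: $3,296.25 × 0.0399 = $131.52
State disability insurance: $3,336.68 × 0.0147 = $49.05
Social Security (OASDI): $3,336.68 × 0.051 = $170.17
Roth 401(k) contribution: $249.73
Charity payroll deduction: $57.79
Total deductions = $40.43 + $131.52 + $49.05 + $170.17 + $249.73 + $57.79 = $698.69
Net pay = $3,336.68 − $698.69 = $2,637.99

$2,637.99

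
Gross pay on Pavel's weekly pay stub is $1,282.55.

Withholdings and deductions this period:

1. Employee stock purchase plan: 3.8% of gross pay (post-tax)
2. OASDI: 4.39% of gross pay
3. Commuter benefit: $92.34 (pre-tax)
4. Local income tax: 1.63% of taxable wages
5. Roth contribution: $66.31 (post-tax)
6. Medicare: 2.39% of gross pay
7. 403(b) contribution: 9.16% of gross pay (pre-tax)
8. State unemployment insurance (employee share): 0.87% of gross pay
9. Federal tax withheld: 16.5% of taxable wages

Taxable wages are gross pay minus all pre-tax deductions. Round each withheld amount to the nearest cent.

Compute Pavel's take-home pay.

Commuter benefit: $92.34
403(b) contribution: $1,282.55 × 0.0916 = $117.48
Pre-tax total = $92.34 + $117.48 = $209.82
Taxable wages = $1,282.55 − $209.82 = $1,072.73
Federal tax withheld: $1,072.73 × 0.165 = $177.00
Local income tax: $1,072.73 × 0.0163 = $17.49
OASDI: $1,282.55 × 0.0439 = $56.30
Medicare: $1,282.55 × 0.0239 = $30.65
State unemployment insurance (employee share): $1,282.55 × 0.0087 = $11.16
Roth contribution: $66.31
Employee stock purchase plan: $1,282.55 × 0.038 = $48.74
Total deductions = $92.34 + $117.48 + $177.00 + $17.49 + $56.30 + $30.65 + $11.16 + $66.31 + $48.74 = $617.47
Net pay = $1,282.55 − $617.47 = $665.08

$665.08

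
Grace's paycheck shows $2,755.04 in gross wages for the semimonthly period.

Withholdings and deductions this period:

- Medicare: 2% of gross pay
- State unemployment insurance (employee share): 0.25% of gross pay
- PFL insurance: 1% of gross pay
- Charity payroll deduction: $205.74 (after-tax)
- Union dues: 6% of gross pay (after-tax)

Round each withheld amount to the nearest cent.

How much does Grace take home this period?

State unemployment insurance (employee share): $2,755.04 × 0.0025 = $6.89
Medicare: $2,755.04 × 0.02 = $55.10
PFL insurance: $2,755.04 × 0.01 = $27.55
Union dues: $2,755.04 × 0.06 = $165.30
Charity payroll deduction: $205.74
Total deductions = $6.89 + $55.10 + $27.55 + $165.30 + $205.74 = $460.58
Net pay = $2,755.04 − $460.58 = $2,294.46

$2,294.46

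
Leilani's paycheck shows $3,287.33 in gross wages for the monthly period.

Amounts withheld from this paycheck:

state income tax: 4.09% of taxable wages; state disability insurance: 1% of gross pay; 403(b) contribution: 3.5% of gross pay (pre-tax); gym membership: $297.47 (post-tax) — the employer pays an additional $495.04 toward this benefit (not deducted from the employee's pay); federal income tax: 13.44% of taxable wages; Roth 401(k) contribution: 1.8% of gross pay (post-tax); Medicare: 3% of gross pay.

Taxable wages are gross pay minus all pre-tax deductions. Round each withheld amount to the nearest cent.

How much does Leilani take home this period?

$2,128.04

403(b) contribution: $3,287.33 × 0.035 = $115.06
Taxable wages = $3,287.33 − $115.06 = $3,172.27
State income tax: $3,172.27 × 0.0409 = $129.75
Federal income tax: $3,172.27 × 0.1344 = $426.35
State disability insurance: $3,287.33 × 0.01 = $32.87
Medicare: $3,287.33 × 0.03 = $98.62
Gym membership: $297.47
Roth 401(k) contribution: $3,287.33 × 0.018 = $59.17
(Employer's $495.04 toward gym membership is not withheld from the employee.)
Total deductions = $115.06 + $129.75 + $426.35 + $32.87 + $98.62 + $297.47 + $59.17 = $1,159.29
Net pay = $3,287.33 − $1,159.29 = $2,128.04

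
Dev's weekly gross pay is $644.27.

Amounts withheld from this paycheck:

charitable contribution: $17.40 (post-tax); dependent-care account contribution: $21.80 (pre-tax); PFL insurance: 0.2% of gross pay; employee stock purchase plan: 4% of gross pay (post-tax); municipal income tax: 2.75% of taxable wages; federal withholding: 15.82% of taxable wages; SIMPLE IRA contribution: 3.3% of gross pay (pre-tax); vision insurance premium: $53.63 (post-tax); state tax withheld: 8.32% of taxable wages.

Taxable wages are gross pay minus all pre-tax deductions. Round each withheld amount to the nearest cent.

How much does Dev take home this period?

SIMPLE IRA contribution: $644.27 × 0.033 = $21.26
Dependent-care account contribution: $21.80
Pre-tax total = $21.26 + $21.80 = $43.06
Taxable wages = $644.27 − $43.06 = $601.21
Municipal income tax: $601.21 × 0.0275 = $16.53
State tax withheld: $601.21 × 0.0832 = $50.02
Federal withholding: $601.21 × 0.1582 = $95.11
PFL insurance: $644.27 × 0.002 = $1.29
Employee stock purchase plan: $644.27 × 0.04 = $25.77
Vision insurance premium: $53.63
Charitable contribution: $17.40
Total deductions = $21.26 + $21.80 + $16.53 + $50.02 + $95.11 + $1.29 + $25.77 + $53.63 + $17.40 = $302.81
Net pay = $644.27 − $302.81 = $341.46

$341.46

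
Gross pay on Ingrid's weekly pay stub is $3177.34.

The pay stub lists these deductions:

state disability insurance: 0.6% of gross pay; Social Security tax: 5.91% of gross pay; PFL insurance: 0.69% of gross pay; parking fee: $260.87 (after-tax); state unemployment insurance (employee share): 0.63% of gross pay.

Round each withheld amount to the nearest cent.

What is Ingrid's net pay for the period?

$2667.69

Social Security tax: $3177.34 × 0.0591 = $187.78
PFL insurance: $3177.34 × 0.0069 = $21.92
State unemployment insurance (employee share): $3177.34 × 0.0063 = $20.02
State disability insurance: $3177.34 × 0.006 = $19.06
Parking fee: $260.87
Total deductions = $187.78 + $21.92 + $20.02 + $19.06 + $260.87 = $509.65
Net pay = $3177.34 − $509.65 = $2667.69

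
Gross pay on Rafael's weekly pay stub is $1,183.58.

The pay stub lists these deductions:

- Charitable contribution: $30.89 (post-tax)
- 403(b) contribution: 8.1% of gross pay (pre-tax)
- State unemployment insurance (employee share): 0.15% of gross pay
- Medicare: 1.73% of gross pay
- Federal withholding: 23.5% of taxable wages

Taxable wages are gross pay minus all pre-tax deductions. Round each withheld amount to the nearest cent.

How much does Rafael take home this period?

$778.95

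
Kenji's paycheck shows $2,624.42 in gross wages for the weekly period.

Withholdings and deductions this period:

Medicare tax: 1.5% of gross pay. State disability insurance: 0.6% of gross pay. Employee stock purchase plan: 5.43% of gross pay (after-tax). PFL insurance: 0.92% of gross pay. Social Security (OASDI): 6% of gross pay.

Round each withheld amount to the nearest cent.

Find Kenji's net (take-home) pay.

$2,245.18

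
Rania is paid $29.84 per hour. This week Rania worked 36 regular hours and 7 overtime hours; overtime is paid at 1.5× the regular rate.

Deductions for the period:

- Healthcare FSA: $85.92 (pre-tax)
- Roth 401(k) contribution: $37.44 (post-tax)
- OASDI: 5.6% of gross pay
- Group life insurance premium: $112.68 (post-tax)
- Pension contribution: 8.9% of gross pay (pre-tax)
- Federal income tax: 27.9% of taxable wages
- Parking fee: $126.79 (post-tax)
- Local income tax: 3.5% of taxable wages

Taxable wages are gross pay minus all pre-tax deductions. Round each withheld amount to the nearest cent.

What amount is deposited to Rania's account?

Regular pay: 36 × $29.84 = $1,074.24
Overtime pay: 7 × $29.84 × 1.5 = $313.32
Gross pay = $1,074.24 + $313.32 = $1,387.56
Healthcare FSA: $85.92
Pension contribution: $1,387.56 × 0.089 = $123.49
Pre-tax total = $85.92 + $123.49 = $209.41
Taxable wages = $1,387.56 − $209.41 = $1,178.15
Federal income tax: $1,178.15 × 0.279 = $328.70
Local income tax: $1,178.15 × 0.035 = $41.24
OASDI: $1,387.56 × 0.056 = $77.70
Parking fee: $126.79
Roth 401(k) contribution: $37.44
Group life insurance premium: $112.68
Total deductions = $85.92 + $123.49 + $328.70 + $41.24 + $77.70 + $126.79 + $37.44 + $112.68 = $933.96
Net pay = $1,387.56 − $933.96 = $453.60

$453.60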